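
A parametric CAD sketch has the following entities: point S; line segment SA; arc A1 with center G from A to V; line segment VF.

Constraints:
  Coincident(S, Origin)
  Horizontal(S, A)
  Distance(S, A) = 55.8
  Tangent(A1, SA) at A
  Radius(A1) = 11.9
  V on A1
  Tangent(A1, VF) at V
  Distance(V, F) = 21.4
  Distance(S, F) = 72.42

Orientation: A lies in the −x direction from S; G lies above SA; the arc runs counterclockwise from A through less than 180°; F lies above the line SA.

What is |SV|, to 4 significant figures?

51.92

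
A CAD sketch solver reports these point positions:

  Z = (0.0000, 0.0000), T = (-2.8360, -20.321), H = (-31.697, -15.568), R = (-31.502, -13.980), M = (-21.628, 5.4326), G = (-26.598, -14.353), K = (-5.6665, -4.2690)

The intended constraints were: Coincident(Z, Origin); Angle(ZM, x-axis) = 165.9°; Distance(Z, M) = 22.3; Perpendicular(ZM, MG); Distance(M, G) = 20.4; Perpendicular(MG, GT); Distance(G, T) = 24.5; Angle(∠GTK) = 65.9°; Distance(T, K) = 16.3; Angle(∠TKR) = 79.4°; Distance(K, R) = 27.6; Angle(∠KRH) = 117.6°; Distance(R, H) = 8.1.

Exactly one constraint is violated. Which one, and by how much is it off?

Distance(R, H) = 8.1 — off by 6.50.

Z = (0.00, 0.00) ✓; ZM at 165.9° ✓; |ZM| = 22.30 ✓; ∠(ZM, MG) = 90.00° ✓; |MG| = 20.40 ✓; ∠(MG, GT) = 90.00° ✓; |GT| = 24.50 ✓; ∠GTK = 65.90° ✓; |TK| = 16.30 ✓; ∠TKR = 79.40° ✓; |KR| = 27.60 ✓; ∠KRH = 117.6° ✓; |RH| = 1.600 ✗.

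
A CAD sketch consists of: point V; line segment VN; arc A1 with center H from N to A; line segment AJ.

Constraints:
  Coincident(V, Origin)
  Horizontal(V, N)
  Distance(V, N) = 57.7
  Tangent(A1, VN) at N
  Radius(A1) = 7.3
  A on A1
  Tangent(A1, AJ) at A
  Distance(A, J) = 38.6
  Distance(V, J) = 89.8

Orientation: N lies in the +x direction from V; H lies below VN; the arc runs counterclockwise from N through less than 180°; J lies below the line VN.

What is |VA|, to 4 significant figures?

54.20

V is at the origin; V and N share the same y with |VN| = 57.7 and N on the +x side, so N = (57.70, 0.000). A1 meets VN tangentially, so HN is at right angles to VN, so H = N + (0, -7.3) = (57.70, -7.300). Since HA ⟂ AJ (tangency), |HJ| = √(7.3² + 38.6²) = 39.28 regardless of where A sits on A1. So J lies on both circle(V, 89.8) and circle(H, 39.28); the below-VN intersection is J = (80.88, -39.02). A is the foot of the tangent from J: A = (52.71, -12.63).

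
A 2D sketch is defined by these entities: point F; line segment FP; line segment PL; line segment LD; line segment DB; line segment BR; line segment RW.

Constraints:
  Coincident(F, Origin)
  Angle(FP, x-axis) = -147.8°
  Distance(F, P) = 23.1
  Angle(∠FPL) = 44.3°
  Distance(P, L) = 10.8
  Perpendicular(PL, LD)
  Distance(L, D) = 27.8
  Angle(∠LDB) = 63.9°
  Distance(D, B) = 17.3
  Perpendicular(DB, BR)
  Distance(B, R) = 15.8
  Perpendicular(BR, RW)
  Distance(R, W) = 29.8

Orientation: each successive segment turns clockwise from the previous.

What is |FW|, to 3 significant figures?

12.8

F is at the origin; FP runs at -147.8° with length 23.1, so P = (-19.5, -12.3). ∠FPL = 44.3° gives PL at 76.5° from the x-axis; with |PL| = 10.8, L = (-17.0, -1.81). PL is perpendicular to LD, so LD runs at -13.5°; with |LD| = 27.8, D = (10.0, -8.30). ∠LDB = 63.9° gives DB at -130° from the x-axis; with |DB| = 17.3, B = (-1.02, -21.6). DB is perpendicular to BR, so BR runs at 140°; with |BR| = 15.8, R = (-13.2, -11.6). BR is perpendicular to RW, so RW runs at 50.4°; with |RW| = 29.8, W = (5.80, 11.4). Then |FW| = |W − F| = 12.8.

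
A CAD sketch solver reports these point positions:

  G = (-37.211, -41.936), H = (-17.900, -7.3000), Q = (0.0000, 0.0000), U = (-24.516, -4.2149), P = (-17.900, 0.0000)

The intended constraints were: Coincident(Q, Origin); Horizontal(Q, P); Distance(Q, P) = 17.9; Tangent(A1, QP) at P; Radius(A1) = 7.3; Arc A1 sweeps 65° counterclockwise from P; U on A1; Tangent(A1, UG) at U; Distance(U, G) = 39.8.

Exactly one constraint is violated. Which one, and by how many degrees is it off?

Tangent(A1, UG) at U — off by 6.40°.

Q = (0.00, 0.00) ✓; Q.y = 0.00, P.y = 0.00 ✓; |QP| = 17.90 ✓; ∠(HP, PQ) = 90.00° ✓; |HP| = 7.300 ✓; bearing(H→U) − bearing(H→P) = 65.00° ✓; |HU| = 7.300 ✓; ∠(HU, UG) = 83.60° ✗; |UG| = 39.80 ✓.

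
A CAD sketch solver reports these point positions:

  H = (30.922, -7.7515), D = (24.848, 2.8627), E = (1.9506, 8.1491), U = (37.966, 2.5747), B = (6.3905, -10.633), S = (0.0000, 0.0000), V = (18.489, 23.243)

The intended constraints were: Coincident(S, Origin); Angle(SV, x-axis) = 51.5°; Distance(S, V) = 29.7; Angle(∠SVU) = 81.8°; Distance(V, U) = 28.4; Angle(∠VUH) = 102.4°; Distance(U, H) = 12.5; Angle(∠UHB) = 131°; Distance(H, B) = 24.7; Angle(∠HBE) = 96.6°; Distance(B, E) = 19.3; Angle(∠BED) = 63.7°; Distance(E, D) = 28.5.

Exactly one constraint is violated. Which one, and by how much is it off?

Distance(E, D) = 28.5 — off by 5.00.

S = (0.00, 0.00) ✓; SV at 51.50° ✓; |SV| = 29.70 ✓; ∠SVU = 81.80° ✓; |VU| = 28.40 ✓; ∠VUH = 102.4° ✓; |UH| = 12.50 ✓; ∠UHB = 131.0° ✓; |HB| = 24.70 ✓; ∠HBE = 96.60° ✓; |BE| = 19.30 ✓; ∠BED = 63.70° ✓; |ED| = 23.50 ✗.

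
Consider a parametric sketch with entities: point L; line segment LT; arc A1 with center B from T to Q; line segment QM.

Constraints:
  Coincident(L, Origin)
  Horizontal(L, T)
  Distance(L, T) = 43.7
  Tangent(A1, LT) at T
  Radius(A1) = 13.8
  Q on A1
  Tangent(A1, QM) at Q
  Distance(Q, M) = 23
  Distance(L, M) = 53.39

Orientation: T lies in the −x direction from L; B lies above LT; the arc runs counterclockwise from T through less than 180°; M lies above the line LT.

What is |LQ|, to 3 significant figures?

34.8

Checks: |BQ| = 13.80 ✓; ∠(BQ, QM) = 90.00° ✓; |QM| = 23.00 ✓; |LM| = 53.39 ✓.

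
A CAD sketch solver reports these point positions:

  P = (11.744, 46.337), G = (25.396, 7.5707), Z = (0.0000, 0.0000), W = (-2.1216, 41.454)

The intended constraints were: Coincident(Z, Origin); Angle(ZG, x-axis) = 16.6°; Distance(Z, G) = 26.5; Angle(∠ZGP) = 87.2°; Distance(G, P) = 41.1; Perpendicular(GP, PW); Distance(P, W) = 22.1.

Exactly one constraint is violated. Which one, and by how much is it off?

Distance(P, W) = 22.1 — off by 7.40.

Z = (0.00, 0.00) ✓; ZG at 16.60° ✓; |ZG| = 26.50 ✓; ∠ZGP = 87.20° ✓; |GP| = 41.10 ✓; ∠(GP, PW) = 90.00° ✓; |PW| = 14.70 ✗.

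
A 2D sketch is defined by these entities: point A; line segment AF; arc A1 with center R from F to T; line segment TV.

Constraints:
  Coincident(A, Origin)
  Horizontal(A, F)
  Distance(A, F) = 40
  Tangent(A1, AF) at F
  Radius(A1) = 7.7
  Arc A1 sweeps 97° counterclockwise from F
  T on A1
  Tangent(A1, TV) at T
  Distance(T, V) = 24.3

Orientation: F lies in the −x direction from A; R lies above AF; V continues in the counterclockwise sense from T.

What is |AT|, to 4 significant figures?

33.49

A is at the origin; A and F share the same y with |AF| = 40.0 and F on the −x side, so F = (-40.00, 0.000). A1 meets AF tangentially, so RF is at right angles to AF, so R = F + (0, 7.7) = (-40.00, 7.700). On A1, F sits at bearing -90° from R; a 97° counterclockwise sweep puts T at bearing 7°, so T = R + 7.7·(cos 7°, sin 7°) = (-32.36, 8.638). Then |AT| = |T − A| = 33.49.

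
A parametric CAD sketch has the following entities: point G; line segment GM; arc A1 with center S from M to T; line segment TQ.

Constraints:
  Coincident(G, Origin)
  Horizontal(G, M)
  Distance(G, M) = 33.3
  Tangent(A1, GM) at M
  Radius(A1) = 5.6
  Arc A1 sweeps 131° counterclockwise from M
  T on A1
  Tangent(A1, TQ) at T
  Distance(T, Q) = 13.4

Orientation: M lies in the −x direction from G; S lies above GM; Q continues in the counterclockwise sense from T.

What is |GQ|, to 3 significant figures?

42.5

G is at the origin; GM is horizontal with |GM| = 33.3 and M on the −x side, so M = (-33.3, 0.00). Since A1 is tangent to GM there, SM ⟂ GM, so S = M + (0, 5.6) = (-33.3, 5.60). On A1, M sits at bearing -90° from S; a 131° counterclockwise sweep puts T at bearing 41°, so T = S + 5.6·(cos 41°, sin 41°) = (-29.1, 9.27). Tangency of A1 to TQ means the radius ST is perpendicular to TQ, so TQ runs along (−sin 41°, cos 41°); with |TQ| = 13.4, Q = (-37.9, 19.4). Then |GQ| = |Q − G| = 42.5.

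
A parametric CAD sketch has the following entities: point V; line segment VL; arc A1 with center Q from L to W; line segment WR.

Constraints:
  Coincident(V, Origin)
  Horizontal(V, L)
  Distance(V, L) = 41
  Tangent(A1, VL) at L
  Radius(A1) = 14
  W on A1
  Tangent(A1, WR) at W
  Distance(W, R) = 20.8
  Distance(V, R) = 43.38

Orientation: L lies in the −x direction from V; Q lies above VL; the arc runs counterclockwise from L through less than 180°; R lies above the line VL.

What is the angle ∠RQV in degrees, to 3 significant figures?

73.3°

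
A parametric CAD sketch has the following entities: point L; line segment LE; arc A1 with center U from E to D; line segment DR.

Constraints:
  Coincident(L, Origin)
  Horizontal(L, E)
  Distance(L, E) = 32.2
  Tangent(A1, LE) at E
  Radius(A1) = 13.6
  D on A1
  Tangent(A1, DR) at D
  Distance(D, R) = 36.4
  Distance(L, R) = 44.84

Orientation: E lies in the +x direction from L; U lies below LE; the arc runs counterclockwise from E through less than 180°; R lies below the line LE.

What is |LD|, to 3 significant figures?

21.4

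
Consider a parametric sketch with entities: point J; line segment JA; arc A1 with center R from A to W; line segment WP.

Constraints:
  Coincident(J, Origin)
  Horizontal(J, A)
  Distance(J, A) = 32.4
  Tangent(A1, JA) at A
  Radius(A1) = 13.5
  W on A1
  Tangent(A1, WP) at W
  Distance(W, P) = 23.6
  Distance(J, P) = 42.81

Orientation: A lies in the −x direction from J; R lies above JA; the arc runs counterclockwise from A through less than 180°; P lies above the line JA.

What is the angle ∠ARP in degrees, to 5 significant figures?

153.22°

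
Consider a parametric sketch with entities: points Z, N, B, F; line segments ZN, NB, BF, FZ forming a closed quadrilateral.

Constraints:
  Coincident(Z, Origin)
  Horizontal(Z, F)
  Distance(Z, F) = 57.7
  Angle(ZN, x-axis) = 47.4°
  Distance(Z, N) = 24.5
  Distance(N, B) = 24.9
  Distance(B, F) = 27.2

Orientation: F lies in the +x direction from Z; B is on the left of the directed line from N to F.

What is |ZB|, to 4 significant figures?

46.56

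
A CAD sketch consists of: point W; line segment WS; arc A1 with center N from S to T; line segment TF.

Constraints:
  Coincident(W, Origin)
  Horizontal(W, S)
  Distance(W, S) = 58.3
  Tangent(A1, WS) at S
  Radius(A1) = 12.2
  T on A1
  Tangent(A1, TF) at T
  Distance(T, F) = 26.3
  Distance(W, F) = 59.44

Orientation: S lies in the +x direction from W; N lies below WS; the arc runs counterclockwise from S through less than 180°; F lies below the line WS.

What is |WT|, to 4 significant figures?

47.62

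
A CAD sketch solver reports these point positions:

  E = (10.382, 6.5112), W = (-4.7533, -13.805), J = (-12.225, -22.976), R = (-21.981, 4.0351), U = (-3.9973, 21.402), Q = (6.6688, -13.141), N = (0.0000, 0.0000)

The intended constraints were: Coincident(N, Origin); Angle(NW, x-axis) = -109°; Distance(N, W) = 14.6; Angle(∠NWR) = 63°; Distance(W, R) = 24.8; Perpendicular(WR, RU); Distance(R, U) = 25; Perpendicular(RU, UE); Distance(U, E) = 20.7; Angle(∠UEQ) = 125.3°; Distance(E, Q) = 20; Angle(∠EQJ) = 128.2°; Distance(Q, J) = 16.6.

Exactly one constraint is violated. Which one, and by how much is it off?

Distance(Q, J) = 16.6 — off by 4.70.

N = (0.00, 0.00) ✓; NW at -109.0° ✓; |NW| = 14.60 ✓; ∠NWR = 63.00° ✓; |WR| = 24.80 ✓; ∠(WR, RU) = 90.00° ✓; |RU| = 25.00 ✓; ∠(RU, UE) = 90.00° ✓; |UE| = 20.70 ✓; ∠UEQ = 125.3° ✓; |EQ| = 20.00 ✓; ∠EQJ = 128.2° ✓; |QJ| = 21.30 ✗.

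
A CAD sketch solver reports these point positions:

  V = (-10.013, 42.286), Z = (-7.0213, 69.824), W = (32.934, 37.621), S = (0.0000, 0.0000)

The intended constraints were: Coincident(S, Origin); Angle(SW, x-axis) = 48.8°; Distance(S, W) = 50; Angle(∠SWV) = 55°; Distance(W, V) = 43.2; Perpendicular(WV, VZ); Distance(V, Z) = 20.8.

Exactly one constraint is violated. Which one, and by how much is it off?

Distance(V, Z) = 20.8 — off by 6.90.

S = (0.00, 0.00) ✓; SW at 48.80° ✓; |SW| = 50.00 ✓; ∠SWV = 55.00° ✓; |WV| = 43.20 ✓; ∠(WV, VZ) = 90.00° ✓; |VZ| = 27.70 ✗.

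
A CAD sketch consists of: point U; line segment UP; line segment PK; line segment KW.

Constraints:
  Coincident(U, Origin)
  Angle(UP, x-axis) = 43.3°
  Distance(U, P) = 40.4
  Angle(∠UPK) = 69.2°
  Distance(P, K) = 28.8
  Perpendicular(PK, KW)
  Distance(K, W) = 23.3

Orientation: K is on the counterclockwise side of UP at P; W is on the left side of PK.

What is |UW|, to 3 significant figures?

20.4

∠UPK = 69.2°, so PK runs at 43.3° + (180° − 69.2°) = 154° from the x-axis; with |PK| = 28.8, K = P + 28.8·(cos 154°, sin 154°) = (3.49, 40.3). PK ⟂ KW; with |KW| = 23.3 on the left of PK, W = K + 23.3·(-0.437, -0.900) = (-6.68, 19.3). Then |UW| = |W − U| = 20.4.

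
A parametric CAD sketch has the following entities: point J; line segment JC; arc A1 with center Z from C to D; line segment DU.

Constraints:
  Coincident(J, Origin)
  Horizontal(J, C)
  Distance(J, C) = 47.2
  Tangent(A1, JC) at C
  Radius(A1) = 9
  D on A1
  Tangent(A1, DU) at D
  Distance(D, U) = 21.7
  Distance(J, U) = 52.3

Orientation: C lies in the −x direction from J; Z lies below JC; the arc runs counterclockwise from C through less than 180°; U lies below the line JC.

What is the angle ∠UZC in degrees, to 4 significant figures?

166.0°

J is at the origin; J and C share the same y with |JC| = 47.2 and C on the −x side, so C = (-47.20, 0.000). A1 meets JC tangentially, so ZC is at right angles to JC, so Z = C + (0, -9) = (-47.20, -9.000). Since ZD ⟂ DU (tangency), |ZU| = √(9.0² + 21.7²) = 23.49 regardless of where D sits on A1. So U lies on both circle(J, 52.3) and circle(Z, 23.49); the below-JC intersection is U = (-41.52, -31.80). D is the foot of the tangent from U: D = (-54.43, -14.35).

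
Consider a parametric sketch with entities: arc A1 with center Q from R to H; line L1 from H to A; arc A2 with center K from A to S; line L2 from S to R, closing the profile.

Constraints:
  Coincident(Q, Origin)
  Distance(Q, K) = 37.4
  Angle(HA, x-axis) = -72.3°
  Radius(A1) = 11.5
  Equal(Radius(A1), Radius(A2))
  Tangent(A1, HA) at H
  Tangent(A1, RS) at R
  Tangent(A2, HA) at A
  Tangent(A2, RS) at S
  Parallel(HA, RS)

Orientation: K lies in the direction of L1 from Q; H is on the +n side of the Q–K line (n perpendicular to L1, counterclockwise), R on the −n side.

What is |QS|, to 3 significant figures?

39.1

Tangency of A1 to both parallel lines with radius 11.5 puts H and R at Q ± 11.5·n: H = (11.0, 3.50), R = (-11.0, -3.50). Equal radii place A and S the same way about K: A = K + 11.5·n = (22.3, -32.1), S = K − 11.5·n = (0.415, -39.1). Then |QS| = |S − Q| = 39.1.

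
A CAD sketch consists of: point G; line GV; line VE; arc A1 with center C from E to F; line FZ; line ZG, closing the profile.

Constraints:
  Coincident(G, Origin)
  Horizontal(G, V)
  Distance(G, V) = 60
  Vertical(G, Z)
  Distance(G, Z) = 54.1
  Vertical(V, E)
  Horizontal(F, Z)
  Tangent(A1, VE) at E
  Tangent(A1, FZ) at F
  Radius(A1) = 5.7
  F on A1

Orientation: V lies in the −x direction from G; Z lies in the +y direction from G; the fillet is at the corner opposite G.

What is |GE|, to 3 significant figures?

77.1

G is at the origin; G and V share the same y with |GV| = 60.0 and V on the −x side, so V = (-60.0, 0.00). G and Z share the same x with |GZ| = 54.1 and Z on the +y side, so Z = (0.00, 54.1). The virtual corner opposite G is at (-60.0, 54.1). Since A1 is tangent to VE there, CE ⟂ VE and tangency of A1 to FZ means the radius CF is perpendicular to FZ, with radius 5.7, so the center C sits 5.7 in from both sides at C = (-54.3, 48.4). That places the tangent points at E = (-60.0, 48.4) on VE and F = (-54.3, 54.1) on FZ. Then |GE| = |E − G| = 77.1.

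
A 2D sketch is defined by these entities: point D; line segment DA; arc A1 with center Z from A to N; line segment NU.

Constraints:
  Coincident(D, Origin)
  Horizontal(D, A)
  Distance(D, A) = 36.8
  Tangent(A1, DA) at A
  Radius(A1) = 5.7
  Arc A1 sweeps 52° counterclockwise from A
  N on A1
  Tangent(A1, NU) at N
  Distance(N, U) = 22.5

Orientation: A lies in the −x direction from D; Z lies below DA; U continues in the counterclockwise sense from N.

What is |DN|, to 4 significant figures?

41.35

A1 meets DA tangentially, so ZA is at right angles to DA, so Z = A + (0, -5.7) = (-36.80, -5.700). On A1, A sits at bearing 90° from Z; a 52° counterclockwise sweep puts N at bearing 142°, so N = Z + 5.7·(cos 142°, sin 142°) = (-41.29, -2.191). Then |DN| = |N − D| = 41.35.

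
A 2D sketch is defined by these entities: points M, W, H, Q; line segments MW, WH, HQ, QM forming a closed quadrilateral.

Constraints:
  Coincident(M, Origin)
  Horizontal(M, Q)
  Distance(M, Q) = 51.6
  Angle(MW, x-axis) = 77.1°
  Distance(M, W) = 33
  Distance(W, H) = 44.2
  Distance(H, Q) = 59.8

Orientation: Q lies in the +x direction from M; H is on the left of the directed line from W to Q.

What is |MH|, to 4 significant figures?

72.74

Checks: M.y = 0.00, Q.y = 0.00 ✓; |WH| = 44.20 ✓; |HQ| = 59.80 ✓.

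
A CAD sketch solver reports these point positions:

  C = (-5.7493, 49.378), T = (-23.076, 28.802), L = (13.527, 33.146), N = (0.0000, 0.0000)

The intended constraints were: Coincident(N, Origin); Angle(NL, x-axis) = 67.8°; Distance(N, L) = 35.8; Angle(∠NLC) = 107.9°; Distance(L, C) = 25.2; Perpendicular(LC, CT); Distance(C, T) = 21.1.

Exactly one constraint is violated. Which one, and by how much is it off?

Distance(C, T) = 21.1 — off by 5.80.

N = (0.00, 0.00) ✓; NL at 67.80° ✓; |NL| = 35.80 ✓; ∠NLC = 107.9° ✓; |LC| = 25.20 ✓; ∠(LC, CT) = 90.00° ✓; |CT| = 26.90 ✗.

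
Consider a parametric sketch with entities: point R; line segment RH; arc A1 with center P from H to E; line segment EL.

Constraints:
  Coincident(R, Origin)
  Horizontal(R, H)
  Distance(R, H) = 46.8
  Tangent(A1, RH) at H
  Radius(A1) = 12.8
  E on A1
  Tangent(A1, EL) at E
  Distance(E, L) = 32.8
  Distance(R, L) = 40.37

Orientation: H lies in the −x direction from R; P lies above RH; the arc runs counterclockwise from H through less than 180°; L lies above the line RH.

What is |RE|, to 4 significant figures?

36.22

R is at the origin; R and H share the same y with |RH| = 46.8 and H on the −x side, so H = (-46.80, 0.000). Tangency of A1 to RH means the radius PH is perpendicular to RH, so P = H + (0, 12.8) = (-46.80, 12.80). Since PE ⟂ EL (tangency), |PL| = √(12.8² + 32.8²) = 35.21 regardless of where E sits on A1. So L lies on both circle(R, 40.37) and circle(P, 35.21); the above-RH intersection is L = (-19.68, 35.25). E is the foot of the tangent from L: E = (-35.61, 6.581).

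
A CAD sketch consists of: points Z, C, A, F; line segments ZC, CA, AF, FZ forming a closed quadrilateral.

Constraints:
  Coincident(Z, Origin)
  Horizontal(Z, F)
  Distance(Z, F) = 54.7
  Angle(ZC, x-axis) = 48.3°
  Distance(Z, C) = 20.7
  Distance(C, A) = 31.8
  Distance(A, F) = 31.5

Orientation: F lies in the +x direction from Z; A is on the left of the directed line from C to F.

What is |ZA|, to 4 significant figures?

51.49

Z is at the origin; Z and F share the same y with |ZF| = 54.7 and F in +x, so F = (54.7, 0). ZC runs at 48.3° with |ZC| = 20.7, so C = (13.77, 15.46). A is determined by |CA| = 31.8 and |AF| = 31.5 together: it lies at the intersection of circle(C, 31.8) and circle(F, 31.5). With |CF| = 43.75, the foot of the radical line on CF is 22.09 from C and the perpendicular offset is √(31.8² − 22.09²) = 22.87. Taking the left-of-CF solution: A = (42.52, 29.05).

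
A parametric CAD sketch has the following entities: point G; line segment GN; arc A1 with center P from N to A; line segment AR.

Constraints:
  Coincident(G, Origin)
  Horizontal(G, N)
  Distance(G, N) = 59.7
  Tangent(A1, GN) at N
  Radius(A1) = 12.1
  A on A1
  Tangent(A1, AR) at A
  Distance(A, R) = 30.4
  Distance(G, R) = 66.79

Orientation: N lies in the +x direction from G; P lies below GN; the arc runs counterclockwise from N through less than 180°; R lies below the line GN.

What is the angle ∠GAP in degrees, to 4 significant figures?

158.8°

G is at the origin; GN is horizontal with |GN| = 59.7 and N on the +x side, so N = (59.70, 0.000). Tangency of A1 to GN means the radius PN is perpendicular to GN, so P = N + (0, -12.1) = (59.70, -12.10). Since PA ⟂ AR (tangency), |PR| = √(12.1² + 30.4²) = 32.72 regardless of where A sits on A1. So R lies on both circle(G, 66.79) and circle(P, 32.72); the below-GN intersection is R = (50.65, -43.54). A is the foot of the tangent from R: A = (47.66, -13.29).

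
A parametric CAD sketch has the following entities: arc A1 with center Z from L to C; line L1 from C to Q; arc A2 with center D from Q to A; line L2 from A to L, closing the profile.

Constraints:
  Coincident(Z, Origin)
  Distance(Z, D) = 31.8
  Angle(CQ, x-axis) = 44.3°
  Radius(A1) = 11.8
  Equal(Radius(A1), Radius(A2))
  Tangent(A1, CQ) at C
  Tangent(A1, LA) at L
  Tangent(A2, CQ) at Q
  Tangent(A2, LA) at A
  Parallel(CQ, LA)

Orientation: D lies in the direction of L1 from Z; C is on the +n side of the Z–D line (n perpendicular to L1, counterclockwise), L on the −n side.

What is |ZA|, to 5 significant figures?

33.919

The slot axis is L1's direction at 44.3°, so u = (cos 44.3°, sin 44.3°) = (0.71569, 0.69842) and n = (−sin 44.3°, cos 44.3°) = (-0.69842, 0.71569). Z is at the origin and D lies 31.8 along u from Z, so D = 31.8·u = (22.759, 22.210). Tangency of A1 to both parallel lines with radius 11.8 puts C and L at Z ± 11.8·n: C = (-8.2413, 8.4452), L = (8.2413, -8.4452). Equal radii place Q and A the same way about D: Q = D + 11.8·n = (14.518, 30.655), A = D − 11.8·n = (31.000, 13.764). Then |ZA| = |A − Z| = 33.919.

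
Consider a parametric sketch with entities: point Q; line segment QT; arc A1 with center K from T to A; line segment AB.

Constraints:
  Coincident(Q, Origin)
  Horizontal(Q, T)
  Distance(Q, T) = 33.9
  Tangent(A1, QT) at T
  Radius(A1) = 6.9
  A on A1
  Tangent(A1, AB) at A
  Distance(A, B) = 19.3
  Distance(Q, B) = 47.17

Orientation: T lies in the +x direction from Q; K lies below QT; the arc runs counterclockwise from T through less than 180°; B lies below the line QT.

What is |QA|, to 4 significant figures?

30.12

Q is at the origin; QT is horizontal with |QT| = 33.9 and T on the +x side, so T = (33.90, 0.000). Since A1 is tangent to QT there, KT ⟂ QT, so K = T + (0, -6.9) = (33.90, -6.900). Since KA ⟂ AB (tangency), |KB| = √(6.9² + 19.3²) = 20.50 regardless of where A sits on A1. So B lies on both circle(Q, 47.17) and circle(K, 20.50); the below-QT intersection is B = (38.82, -26.80). A is the foot of the tangent from B: A = (28.15, -10.71).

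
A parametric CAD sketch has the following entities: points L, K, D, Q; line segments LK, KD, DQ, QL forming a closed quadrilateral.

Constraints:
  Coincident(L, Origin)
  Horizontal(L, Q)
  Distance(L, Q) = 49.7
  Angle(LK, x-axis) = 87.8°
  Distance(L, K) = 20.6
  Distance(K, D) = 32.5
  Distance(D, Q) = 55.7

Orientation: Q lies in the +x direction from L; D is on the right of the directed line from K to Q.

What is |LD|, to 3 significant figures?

12.4

L is at the origin; L and Q share the same y with |LQ| = 49.7 and Q in +x, so Q = (49.7, 0). LK runs at 87.8° with |LK| = 20.6, so K = (0.791, 20.6). D is determined by |KD| = 32.5 and |DQ| = 55.7 together: it lies at the intersection of circle(K, 32.5) and circle(Q, 55.7). With |KQ| = 53.1, the foot of the radical line on KQ is 7.25 from K and the perpendicular offset is √(32.5² − 7.25²) = 31.7. Taking the right-of-KQ solution: D = (-4.82, -11.4).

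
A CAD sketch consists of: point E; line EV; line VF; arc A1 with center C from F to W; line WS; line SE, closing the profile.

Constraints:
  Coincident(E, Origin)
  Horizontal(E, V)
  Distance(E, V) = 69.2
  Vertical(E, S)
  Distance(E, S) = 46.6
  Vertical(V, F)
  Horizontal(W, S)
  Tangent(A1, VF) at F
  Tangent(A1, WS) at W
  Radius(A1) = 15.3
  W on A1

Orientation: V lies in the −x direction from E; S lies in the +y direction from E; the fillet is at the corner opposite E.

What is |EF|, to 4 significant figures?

75.95

E is at the origin; EV is horizontal with |EV| = 69.2 and V on the −x side, so V = (-69.20, 0.000). ES is vertical with |ES| = 46.6 and S on the +y side, so S = (0.000, 46.60). The virtual corner opposite E is at (-69.20, 46.60). The tangent condition forces CF to be normal to VF and the tangent condition forces CW to be normal to WS, with radius 15.3, so the center C sits 15.3 in from both sides at C = (-53.90, 31.30). That places the tangent points at F = (-69.20, 31.30) on VF and W = (-53.90, 46.60) on WS. Then |EF| = |F − E| = 75.95.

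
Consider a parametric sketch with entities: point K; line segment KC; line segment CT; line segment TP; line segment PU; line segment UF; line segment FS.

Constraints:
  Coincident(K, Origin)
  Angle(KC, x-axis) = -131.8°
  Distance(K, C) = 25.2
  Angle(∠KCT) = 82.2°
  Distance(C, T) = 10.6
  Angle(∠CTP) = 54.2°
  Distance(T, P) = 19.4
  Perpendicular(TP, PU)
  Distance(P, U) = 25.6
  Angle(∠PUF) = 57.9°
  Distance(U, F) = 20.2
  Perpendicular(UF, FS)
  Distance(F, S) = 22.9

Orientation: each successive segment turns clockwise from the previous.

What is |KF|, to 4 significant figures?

32.41

TP ⟂ PU, so PU runs at -85.40°; with |PU| = 25.6, U = (-2.276, -34.68). ∠PUF = 57.9° gives UF at 152.5° from the x-axis; with |UF| = 20.2, F = (-20.19, -25.35). Then |KF| = |F − K| = 32.41.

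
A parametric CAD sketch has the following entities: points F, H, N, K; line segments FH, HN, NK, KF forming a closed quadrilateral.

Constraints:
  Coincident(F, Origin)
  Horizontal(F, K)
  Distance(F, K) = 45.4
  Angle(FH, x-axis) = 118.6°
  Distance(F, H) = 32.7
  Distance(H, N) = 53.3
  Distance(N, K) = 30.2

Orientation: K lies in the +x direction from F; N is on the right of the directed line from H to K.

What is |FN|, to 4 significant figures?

21.98

Checks: |HN| = 53.30 ✓; |NK| = 30.20 ✓.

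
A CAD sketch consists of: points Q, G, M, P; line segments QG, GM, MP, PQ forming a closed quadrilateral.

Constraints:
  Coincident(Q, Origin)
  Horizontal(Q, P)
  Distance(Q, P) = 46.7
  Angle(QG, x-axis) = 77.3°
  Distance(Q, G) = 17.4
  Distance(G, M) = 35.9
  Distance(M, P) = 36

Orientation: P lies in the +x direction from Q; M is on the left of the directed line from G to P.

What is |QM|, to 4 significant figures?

49.15

Q is at the origin; QP is horizontal with |QP| = 46.7 and P in +x, so P = (46.7, 0). QG runs at 77.3° with |QG| = 17.4, so G = (3.825, 16.97). M is determined by |GM| = 35.9 and |MP| = 36.0 together: it lies at the intersection of circle(G, 35.9) and circle(P, 36.0). With |GP| = 46.11, the foot of the radical line on GP is 22.98 from G and the perpendicular offset is √(35.9² − 22.98²) = 27.58. Taking the left-of-GP solution: M = (35.34, 34.16).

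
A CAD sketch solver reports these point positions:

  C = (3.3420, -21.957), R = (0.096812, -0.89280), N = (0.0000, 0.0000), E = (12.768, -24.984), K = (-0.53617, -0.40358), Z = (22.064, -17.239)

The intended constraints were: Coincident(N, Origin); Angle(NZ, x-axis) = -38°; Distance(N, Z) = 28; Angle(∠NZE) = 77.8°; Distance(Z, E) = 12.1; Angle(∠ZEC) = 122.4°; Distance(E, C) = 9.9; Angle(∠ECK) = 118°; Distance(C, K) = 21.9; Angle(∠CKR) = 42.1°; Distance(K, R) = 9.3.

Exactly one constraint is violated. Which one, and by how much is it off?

Distance(K, R) = 9.3 — off by 8.50.

N = (0.00, 0.00) ✓; NZ at -38.00° ✓; |NZ| = 28.00 ✓; ∠NZE = 77.80° ✓; |ZE| = 12.10 ✓; ∠ZEC = 122.4° ✓; |EC| = 9.900 ✓; ∠ECK = 118.0° ✓; |CK| = 21.90 ✓; ∠CKR = 42.10° ✓; |KR| = 0.8000 ✗.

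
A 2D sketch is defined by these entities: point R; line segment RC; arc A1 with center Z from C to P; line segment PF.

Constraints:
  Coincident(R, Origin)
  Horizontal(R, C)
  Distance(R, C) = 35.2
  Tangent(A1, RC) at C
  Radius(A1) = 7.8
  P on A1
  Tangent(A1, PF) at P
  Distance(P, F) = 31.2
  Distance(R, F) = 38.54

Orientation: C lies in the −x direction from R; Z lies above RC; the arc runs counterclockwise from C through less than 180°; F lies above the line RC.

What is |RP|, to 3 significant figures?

28.3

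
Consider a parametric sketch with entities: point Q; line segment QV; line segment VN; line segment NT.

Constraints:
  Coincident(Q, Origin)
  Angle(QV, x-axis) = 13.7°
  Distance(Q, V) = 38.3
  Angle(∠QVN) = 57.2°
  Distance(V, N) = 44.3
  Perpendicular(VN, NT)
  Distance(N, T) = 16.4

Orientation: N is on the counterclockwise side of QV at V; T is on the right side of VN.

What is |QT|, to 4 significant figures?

54.00

Q is at the origin; QV runs at 13.7° with length 38.3, so V = 38.3·(cos 13.7°, sin 13.7°) = (37.21, 9.071). ∠QVN = 57.2°, so VN runs at 13.7° + (180° − 57.2°) = 136.5° from the x-axis; with |VN| = 44.3, N = V + 44.3·(cos 136.5°, sin 136.5°) = (5.076, 39.57). VN ⟂ NT; with |NT| = 16.4 on the right of VN, T = N + 16.4·(0.6884, 0.7254) = (16.37, 51.46). Then |QT| = |T − Q| = 54.00.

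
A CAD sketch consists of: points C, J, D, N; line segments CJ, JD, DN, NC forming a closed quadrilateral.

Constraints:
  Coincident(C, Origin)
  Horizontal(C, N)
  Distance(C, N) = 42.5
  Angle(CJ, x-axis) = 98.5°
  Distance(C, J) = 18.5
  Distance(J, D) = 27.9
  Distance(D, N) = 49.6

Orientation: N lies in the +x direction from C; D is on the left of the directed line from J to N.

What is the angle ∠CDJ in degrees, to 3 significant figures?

17.9°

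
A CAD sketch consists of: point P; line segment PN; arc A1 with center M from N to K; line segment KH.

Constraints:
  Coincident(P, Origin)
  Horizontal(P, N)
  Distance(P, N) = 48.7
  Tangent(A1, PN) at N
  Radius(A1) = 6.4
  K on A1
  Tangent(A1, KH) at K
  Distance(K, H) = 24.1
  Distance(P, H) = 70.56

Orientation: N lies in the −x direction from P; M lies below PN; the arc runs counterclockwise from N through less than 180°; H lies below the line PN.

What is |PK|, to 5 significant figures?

54.326

P is at the origin; PN is horizontal with |PN| = 48.7 and N on the −x side, so N = (-48.700, 0.0000). A1 meets PN tangentially, so MN is at right angles to PN, so M = N + (0, -6.4) = (-48.700, -6.4000). Since MK ⟂ KH (tangency), |MH| = √(6.4² + 24.1²) = 24.935 regardless of where K sits on A1. So H lies on both circle(P, 70.56) and circle(M, 24.935); the below-PN intersection is H = (-66.347, -24.017). K is the foot of the tangent from H: K = (-54.233, -3.1830).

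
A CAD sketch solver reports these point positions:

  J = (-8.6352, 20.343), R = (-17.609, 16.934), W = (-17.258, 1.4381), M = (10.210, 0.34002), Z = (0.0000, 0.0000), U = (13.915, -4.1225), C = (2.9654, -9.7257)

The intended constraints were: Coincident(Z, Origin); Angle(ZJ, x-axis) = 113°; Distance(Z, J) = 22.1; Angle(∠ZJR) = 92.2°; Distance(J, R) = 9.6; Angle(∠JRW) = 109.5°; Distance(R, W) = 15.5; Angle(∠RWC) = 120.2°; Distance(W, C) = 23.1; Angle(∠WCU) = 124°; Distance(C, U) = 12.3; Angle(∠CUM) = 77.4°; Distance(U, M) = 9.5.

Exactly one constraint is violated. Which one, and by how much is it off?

Distance(U, M) = 9.5 — off by 3.70.

Z = (0.00, 0.00) ✓; ZJ at 113.0° ✓; |ZJ| = 22.10 ✓; ∠ZJR = 92.20° ✓; |JR| = 9.599 ✓; ∠JRW = 109.5° ✓; |RW| = 15.50 ✓; ∠RWC = 120.2° ✓; |WC| = 23.10 ✓; ∠WCU = 124.0° ✓; |CU| = 12.30 ✓; ∠CUM = 77.40° ✓; |UM| = 5.800 ✗.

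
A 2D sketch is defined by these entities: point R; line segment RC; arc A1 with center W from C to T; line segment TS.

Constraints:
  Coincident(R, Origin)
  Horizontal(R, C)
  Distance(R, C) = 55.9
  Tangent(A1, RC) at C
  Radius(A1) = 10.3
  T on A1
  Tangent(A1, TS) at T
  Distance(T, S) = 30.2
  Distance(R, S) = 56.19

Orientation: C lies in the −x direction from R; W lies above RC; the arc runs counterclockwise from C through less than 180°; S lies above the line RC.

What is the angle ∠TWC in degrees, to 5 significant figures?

80.877°

R is at the origin; R and C share the same y with |RC| = 55.9 and C on the −x side, so C = (-55.900, 0.0000). The tangent condition forces WC to be normal to RC, so W = C + (0, 10.3) = (-55.900, 10.300). Since WT ⟂ TS (tangency), |WS| = √(10.3² + 30.2²) = 31.908 regardless of where T sits on A1. So S lies on both circle(R, 56.19) and circle(W, 31.908); the above-RC intersection is S = (-40.942, 38.485). T is the foot of the tangent from S: T = (-45.730, 8.6669).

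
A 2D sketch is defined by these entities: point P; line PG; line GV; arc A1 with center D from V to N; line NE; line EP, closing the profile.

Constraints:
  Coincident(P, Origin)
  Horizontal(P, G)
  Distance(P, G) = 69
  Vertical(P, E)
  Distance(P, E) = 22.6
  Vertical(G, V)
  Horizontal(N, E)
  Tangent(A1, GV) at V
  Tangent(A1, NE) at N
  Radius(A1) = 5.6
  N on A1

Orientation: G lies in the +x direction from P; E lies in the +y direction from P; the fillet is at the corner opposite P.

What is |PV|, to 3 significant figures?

71.1

The virtual corner opposite P is at (69.0, 22.6). The tangent condition forces DV to be normal to GV and A1 meets NE tangentially, so DN is at right angles to NE, with radius 5.6, so the center D sits 5.6 in from both sides at D = (63.4, 17.0). That places the tangent points at V = (69.0, 17.0) on GV and N = (63.4, 22.6) on NE. Then |PV| = |V − P| = 71.1.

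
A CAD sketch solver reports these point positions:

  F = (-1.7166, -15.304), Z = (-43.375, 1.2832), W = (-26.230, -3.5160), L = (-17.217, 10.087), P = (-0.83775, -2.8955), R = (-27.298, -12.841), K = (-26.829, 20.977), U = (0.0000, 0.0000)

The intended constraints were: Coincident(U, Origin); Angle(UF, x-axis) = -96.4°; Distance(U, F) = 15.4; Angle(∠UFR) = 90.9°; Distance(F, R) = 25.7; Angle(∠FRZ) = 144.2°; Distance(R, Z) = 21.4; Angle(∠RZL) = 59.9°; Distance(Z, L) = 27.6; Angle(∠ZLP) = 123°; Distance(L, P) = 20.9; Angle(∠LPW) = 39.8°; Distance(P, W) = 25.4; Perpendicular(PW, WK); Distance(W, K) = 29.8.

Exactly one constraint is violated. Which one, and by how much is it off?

Distance(W, K) = 29.8 — off by 5.30.

U = (0.00, 0.00) ✓; UF at -96.40° ✓; |UF| = 15.40 ✓; ∠UFR = 90.90° ✓; |FR| = 25.70 ✓; ∠FRZ = 144.2° ✓; |RZ| = 21.40 ✓; ∠RZL = 59.90° ✓; |ZL| = 27.60 ✓; ∠ZLP = 123.0° ✓; |LP| = 20.90 ✓; ∠LPW = 39.80° ✓; |PW| = 25.40 ✓; ∠(PW, WK) = 90.00° ✓; |WK| = 24.50 ✗.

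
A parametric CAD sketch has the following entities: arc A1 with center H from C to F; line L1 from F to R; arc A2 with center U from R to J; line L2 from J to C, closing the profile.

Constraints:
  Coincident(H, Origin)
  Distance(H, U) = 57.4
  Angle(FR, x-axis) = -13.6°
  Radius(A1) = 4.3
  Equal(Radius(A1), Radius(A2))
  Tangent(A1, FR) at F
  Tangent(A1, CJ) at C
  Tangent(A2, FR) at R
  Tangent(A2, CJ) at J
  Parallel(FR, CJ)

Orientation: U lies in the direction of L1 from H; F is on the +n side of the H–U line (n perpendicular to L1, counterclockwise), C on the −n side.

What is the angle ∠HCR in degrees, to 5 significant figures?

81.479°

The slot axis is L1's direction at -13.6°, so u = (cos -13.6°, sin -13.6°) = (0.97196, -0.23514) and n = (−sin -13.6°, cos -13.6°) = (0.23514, 0.97196). H is at the origin and U lies 57.4 along u from H, so U = 57.4·u = (55.791, -13.497). Tangency of A1 to both parallel lines with radius 4.3 puts F and C at H ± 4.3·n: F = (1.0111, 4.1794), C = (-1.0111, -4.1794). Equal radii place R and J the same way about U: R = U + 4.3·n = (56.802, -9.3177), J = U − 4.3·n = (54.779, -17.677). Then cos ∠HCR = CH·CR / (|CH||CR|), giving 81.479°.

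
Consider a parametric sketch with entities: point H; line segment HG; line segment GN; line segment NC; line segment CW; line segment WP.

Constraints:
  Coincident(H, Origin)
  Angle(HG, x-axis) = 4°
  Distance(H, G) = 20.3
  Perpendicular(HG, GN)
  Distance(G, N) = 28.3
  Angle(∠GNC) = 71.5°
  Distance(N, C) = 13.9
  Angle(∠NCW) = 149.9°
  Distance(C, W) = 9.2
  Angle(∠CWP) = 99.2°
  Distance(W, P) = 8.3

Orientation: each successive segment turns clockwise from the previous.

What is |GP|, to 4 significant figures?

17.54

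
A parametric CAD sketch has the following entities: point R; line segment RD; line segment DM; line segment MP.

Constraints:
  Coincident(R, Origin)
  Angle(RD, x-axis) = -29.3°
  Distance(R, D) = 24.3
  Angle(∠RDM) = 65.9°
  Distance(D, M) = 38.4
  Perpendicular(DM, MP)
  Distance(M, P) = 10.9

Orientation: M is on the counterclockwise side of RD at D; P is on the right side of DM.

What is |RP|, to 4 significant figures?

43.65

R is at the origin; RD runs at -29.3° with length 24.3, so D = 24.3·(cos -29.3°, sin -29.3°) = (21.19, -11.89). ∠RDM = 65.9°, so DM runs at -29.3° + (180° − 65.9°) = 84.80° from the x-axis; with |DM| = 38.4, M = D + 38.4·(cos 84.80°, sin 84.80°) = (24.67, 26.35). DM ⟂ MP; with |MP| = 10.9 on the right of DM, P = M + 10.9·(0.9959, -0.09063) = (35.53, 25.36). Then |RP| = |P − R| = 43.65.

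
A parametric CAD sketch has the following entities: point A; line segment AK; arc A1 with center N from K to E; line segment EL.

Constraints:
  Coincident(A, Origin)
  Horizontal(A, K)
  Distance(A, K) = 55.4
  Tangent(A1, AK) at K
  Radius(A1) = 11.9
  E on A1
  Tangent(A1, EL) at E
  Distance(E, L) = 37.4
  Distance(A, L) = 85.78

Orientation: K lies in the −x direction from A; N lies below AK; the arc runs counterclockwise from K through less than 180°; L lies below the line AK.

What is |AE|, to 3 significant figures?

68.1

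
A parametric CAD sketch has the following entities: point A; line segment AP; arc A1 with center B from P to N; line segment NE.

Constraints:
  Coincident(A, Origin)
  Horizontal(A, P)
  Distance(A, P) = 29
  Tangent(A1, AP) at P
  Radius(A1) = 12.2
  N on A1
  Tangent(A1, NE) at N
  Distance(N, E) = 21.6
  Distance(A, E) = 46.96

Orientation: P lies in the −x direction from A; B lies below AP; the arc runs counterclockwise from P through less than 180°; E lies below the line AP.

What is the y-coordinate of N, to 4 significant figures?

-18.24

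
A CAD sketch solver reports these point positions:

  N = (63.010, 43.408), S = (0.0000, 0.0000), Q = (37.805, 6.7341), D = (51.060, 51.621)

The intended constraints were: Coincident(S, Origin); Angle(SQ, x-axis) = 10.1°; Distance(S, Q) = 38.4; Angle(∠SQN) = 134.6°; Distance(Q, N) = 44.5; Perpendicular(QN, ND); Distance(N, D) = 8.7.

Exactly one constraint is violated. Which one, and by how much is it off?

Distance(N, D) = 8.7 — off by 5.80.

S = (0.00, 0.00) ✓; SQ at 10.10° ✓; |SQ| = 38.40 ✓; ∠SQN = 134.6° ✓; |QN| = 44.50 ✓; ∠(QN, ND) = 90.00° ✓; |ND| = 14.50 ✗.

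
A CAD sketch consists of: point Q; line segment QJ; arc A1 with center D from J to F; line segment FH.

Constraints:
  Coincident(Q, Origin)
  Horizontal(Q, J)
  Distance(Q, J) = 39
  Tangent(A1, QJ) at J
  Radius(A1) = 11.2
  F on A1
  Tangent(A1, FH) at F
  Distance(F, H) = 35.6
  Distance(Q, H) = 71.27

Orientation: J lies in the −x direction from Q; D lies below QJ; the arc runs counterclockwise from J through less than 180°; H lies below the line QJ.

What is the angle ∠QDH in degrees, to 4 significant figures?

132.3°

Q is at the origin; Q and J share the same y with |QJ| = 39.0 and J on the −x side, so J = (-39.00, 0.000). A1 meets QJ tangentially, so DJ is at right angles to QJ, so D = J + (0, -11.2) = (-39.00, -11.20). Since DF ⟂ FH (tangency), |DH| = √(11.2² + 35.6²) = 37.32 regardless of where F sits on A1. So H lies on both circle(Q, 71.27) and circle(D, 37.32); the below-QJ intersection is H = (-55.55, -44.65). F is the foot of the tangent from H: F = (-50.07, -9.475).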